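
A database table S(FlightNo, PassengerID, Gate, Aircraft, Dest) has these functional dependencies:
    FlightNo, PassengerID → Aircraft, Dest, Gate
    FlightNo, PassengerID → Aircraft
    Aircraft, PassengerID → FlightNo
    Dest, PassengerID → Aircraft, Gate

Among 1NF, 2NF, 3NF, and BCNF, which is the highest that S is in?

BCNF

Candidate keys: {Aircraft, PassengerID}, {Dest, PassengerID}, {FlightNo, PassengerID}. Prime attributes: {Aircraft, Dest, FlightNo, PassengerID}.
The left-hand side of every FD is a superkey, so BCNF is satisfied.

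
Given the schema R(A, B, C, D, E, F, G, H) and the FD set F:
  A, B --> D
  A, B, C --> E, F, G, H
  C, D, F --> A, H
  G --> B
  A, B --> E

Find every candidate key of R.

{A, B, C}, {A, C, G}, {B, C, D, F}, {C, D, F, G}

Attributes never on any right-hand side: {C} — every candidate key must contain it.
{A, B, C} is a candidate key since {A, B, C}⁺ = {A, B, C, D, E, F, G, H} covers every attribute.
{A, C, G} is a candidate key since {A, C, G}⁺ = {A, B, C, D, E, F, G, H} covers every attribute.
{B, C, D, F} is a candidate key since {B, C, D, F}⁺ = {A, B, C, D, E, F, G, H} covers every attribute.
{C, D, F, G} is a candidate key since {C, D, F, G}⁺ = {A, B, C, D, E, F, G, H} covers every attribute.
These are minimal and exhaustive — every other superkey contains one of them.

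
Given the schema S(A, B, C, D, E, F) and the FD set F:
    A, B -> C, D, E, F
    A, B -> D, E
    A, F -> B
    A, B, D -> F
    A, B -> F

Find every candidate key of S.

No FD produces {A}, so it must be in every candidate key.
{A, B}⁺ = {A, B, C, D, E, F} — all of the relation — so {A, B} is a candidate key.
{A, F}⁺ = {A, B, C, D, E, F} — all of the relation — so {A, F} is a candidate key.
No proper subset of any of these is a key, and no other minimal superkey exists.

{A, B}, {A, F}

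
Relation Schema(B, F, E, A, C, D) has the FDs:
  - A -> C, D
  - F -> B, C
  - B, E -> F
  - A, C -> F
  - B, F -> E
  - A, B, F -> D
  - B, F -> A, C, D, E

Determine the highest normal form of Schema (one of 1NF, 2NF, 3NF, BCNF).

BCNF

Candidate keys: {A}, {B, E}, {F}. Prime attributes: {A, B, E, F}.
The left-hand side of every FD is a superkey, so BCNF is satisfied.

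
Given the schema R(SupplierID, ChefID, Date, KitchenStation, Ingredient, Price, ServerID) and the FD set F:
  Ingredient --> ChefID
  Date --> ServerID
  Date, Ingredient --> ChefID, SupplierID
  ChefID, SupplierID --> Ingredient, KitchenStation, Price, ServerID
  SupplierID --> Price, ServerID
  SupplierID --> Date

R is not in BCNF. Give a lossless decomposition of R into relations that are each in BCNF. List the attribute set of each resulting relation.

{ChefID, Ingredient}; {Date, Price, SupplierID}; {Date, ServerID}; {Ingredient, KitchenStation, SupplierID}

Candidate keys of the original relation: {ChefID, SupplierID}, {Date, Ingredient}, {Ingredient, SupplierID}.
{ChefID, Date, Ingredient, KitchenStation, Price, ServerID, SupplierID}: {Ingredient} determines {ChefID, Ingredient} here but is not a superkey — split on Ingredient --> ChefID, giving {ChefID, Ingredient} and {Date, Ingredient, KitchenStation, Price, ServerID, SupplierID}.
{ChefID, Ingredient} has no BCNF violation.
{Date, Ingredient, KitchenStation, Price, ServerID, SupplierID}: {Date} determines {Date, ServerID} here but is not a superkey — split on Date --> ServerID, giving {Date, ServerID} and {Date, Ingredient, KitchenStation, Price, SupplierID}.
{Date, ServerID} has no BCNF violation.
{Date, Ingredient, KitchenStation, Price, SupplierID}: {SupplierID} determines {Date, Price, SupplierID} here but is not a superkey — split on SupplierID --> Date, Price, giving {Date, Price, SupplierID} and {Ingredient, KitchenStation, SupplierID}.
{Date, Price, SupplierID} has no BCNF violation.
{Ingredient, KitchenStation, SupplierID} has no BCNF violation.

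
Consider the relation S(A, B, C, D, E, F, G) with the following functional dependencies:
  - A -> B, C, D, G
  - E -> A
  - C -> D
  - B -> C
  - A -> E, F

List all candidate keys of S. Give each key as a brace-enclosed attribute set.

Closure of {A} is {A, B, C, D, E, F, G}, the whole schema; {A} is a candidate key.
Closure of {E} is {A, B, C, D, E, F, G}, the whole schema; {E} is a candidate key.
No proper subset of any of these is a key, and no other minimal superkey exists.

{A}, {E}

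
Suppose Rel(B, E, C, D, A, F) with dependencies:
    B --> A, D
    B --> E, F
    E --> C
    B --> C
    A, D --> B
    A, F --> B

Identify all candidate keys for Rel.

{B} is a candidate key since {B}⁺ = {A, B, C, D, E, F} covers every attribute.
{A, D} is a candidate key since {A, D}⁺ = {A, B, C, D, E, F} covers every attribute.
{A, F} is a candidate key since {A, F}⁺ = {A, B, C, D, E, F} covers every attribute.
Any other superkey properly contains one of these, so there are no further candidate keys.

{A, D}, {A, F}, {B}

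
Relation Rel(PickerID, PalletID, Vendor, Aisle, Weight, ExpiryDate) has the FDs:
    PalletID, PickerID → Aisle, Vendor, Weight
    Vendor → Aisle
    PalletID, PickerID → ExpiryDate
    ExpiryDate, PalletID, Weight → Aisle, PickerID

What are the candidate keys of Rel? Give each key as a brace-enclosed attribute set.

{ExpiryDate, PalletID, Weight}, {PalletID, PickerID}

{PalletID} never appears on the right of any FD, so every key must include it.
{PalletID, PickerID}⁺ = {Aisle, ExpiryDate, PalletID, PickerID, Vendor, Weight}, which is every attribute, so {PalletID, PickerID} is a candidate key.
{ExpiryDate, PalletID, Weight}⁺ = {Aisle, ExpiryDate, PalletID, PickerID, Vendor, Weight}, which is every attribute, so {ExpiryDate, PalletID, Weight} is a candidate key.
No proper subset of any of these is a key, and no other minimal superkey exists.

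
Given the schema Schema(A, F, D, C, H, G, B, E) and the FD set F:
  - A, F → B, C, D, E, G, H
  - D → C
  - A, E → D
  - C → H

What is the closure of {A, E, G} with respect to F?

{A, C, D, E, G, H}

Start with {A, E, G}.
A, E → D applies; add {D} → now {A, D, E, G}.
D → C applies; add {C} → now {A, C, D, E, G}.
C → H applies; add {H} → now {A, C, D, E, G, H}.
No further FD applies.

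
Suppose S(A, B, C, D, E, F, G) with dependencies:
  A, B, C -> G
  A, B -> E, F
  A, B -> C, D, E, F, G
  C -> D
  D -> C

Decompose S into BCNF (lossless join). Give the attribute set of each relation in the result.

Candidate key of the original relation: {A, B}.
{A, B, C, D, E, F, G}: {C} determines {C, D} here but is not a superkey — split on C -> D, giving {C, D} and {A, B, C, E, F, G}.
{C, D}: every determinant is a superkey — BCNF.
{A, B, C, E, F, G}: every determinant is a superkey — BCNF.

{A, B, C, E, F, G}; {C, D}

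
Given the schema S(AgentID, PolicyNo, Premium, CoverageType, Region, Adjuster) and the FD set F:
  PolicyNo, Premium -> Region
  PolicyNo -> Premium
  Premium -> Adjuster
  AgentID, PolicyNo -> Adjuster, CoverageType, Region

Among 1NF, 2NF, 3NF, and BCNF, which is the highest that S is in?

Candidate key: {AgentID, PolicyNo}. Prime attributes: {AgentID, PolicyNo}.
PolicyNo, Premium -> Region breaks BCNF: {PolicyNo, Premium}⁺ = {Adjuster, PolicyNo, Premium, Region}, so {PolicyNo, Premium} is not a superkey.
Because {Region} is non-prime and the left side of PolicyNo, Premium -> Region is not a superkey, the relation is not in 3NF.
{PolicyNo} is a proper subset of the key {AgentID, PolicyNo}, and {PolicyNo}⁺ contains the non-prime attributes {Adjuster, Premium, Region} — a partial dependency, so 2NF is violated.

1NF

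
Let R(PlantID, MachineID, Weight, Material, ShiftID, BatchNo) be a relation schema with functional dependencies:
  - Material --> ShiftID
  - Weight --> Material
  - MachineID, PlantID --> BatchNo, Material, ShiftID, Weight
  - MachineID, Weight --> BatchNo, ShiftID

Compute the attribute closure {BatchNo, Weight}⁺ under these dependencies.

Start with {BatchNo, Weight}.
Weight --> Material applies; add {Material} → now {BatchNo, Material, Weight}.
Material --> ShiftID applies; add {ShiftID} → now {BatchNo, Material, ShiftID, Weight}.
No further FD applies.

{BatchNo, Material, ShiftID, Weight}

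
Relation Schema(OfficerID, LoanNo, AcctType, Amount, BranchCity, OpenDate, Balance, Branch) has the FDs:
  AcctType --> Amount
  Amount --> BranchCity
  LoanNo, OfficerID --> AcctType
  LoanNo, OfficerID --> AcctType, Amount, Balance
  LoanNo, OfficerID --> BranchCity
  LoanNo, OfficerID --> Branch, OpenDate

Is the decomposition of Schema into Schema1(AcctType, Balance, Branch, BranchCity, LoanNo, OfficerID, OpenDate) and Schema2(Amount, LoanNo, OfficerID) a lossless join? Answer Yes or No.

The shared attributes are {LoanNo, OfficerID} and {LoanNo, OfficerID}⁺ = {AcctType, Amount, Balance, Branch, BranchCity, LoanNo, OfficerID, OpenDate}.
Schema1 is contained in that closure, so Schema1 ∩ Schema2 --> Schema1 holds and the join is lossless.

Yes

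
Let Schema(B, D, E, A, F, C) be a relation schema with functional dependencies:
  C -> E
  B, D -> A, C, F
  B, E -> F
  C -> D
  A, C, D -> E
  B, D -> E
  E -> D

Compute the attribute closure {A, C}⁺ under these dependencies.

{A, C, D, E}

Start with {A, C}.
C -> E applies; add {E} → now {A, C, E}.
C -> D applies; add {D} → now {A, C, D, E}.
No further FD applies.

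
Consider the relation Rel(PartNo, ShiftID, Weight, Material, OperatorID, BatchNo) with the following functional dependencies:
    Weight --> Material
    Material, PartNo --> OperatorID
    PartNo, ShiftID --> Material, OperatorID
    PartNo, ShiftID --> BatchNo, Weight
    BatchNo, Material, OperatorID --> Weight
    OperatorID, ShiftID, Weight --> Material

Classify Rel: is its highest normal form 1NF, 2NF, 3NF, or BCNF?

Candidate key: {PartNo, ShiftID}. Prime attributes: {PartNo, ShiftID}.
For Weight --> Material we have {Weight}⁺ = {Material, Weight}; {Weight} is not a superkey, so BCNF fails.
Because {Material} is non-prime and the left side of Weight --> Material is not a superkey, the relation is not in 3NF.
No non-prime attribute depends on a proper subset of any candidate key, so 2NF holds.

2NF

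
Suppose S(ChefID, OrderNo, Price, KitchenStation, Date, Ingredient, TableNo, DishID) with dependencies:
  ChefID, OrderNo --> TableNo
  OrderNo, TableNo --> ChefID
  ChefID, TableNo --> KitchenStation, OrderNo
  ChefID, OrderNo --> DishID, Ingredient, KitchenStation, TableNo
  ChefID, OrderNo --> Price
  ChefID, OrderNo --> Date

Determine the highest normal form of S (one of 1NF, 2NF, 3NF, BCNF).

BCNF

Candidate keys: {ChefID, OrderNo}, {ChefID, TableNo}, {OrderNo, TableNo}. Prime attributes: {ChefID, OrderNo, TableNo}.
Every FD has a superkey on the left, so the relation is in BCNF.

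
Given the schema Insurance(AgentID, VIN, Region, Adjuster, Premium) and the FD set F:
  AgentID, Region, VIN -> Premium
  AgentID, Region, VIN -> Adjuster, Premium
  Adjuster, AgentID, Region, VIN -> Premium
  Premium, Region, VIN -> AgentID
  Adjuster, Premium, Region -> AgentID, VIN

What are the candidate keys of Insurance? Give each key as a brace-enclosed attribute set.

Attributes never on any right-hand side: {Region} — every candidate key must contain it.
{Adjuster, Premium, Region} is a candidate key since {Adjuster, Premium, Region}⁺ = {Adjuster, AgentID, Premium, Region, VIN} covers every attribute.
{AgentID, Region, VIN} is a candidate key since {AgentID, Region, VIN}⁺ = {Adjuster, AgentID, Premium, Region, VIN} covers every attribute.
{Premium, Region, VIN} is a candidate key since {Premium, Region, VIN}⁺ = {Adjuster, AgentID, Premium, Region, VIN} covers every attribute.
No proper subset of any of these is a key, and no other minimal superkey exists.

{Adjuster, Premium, Region}, {AgentID, Region, VIN}, {Premium, Region, VIN}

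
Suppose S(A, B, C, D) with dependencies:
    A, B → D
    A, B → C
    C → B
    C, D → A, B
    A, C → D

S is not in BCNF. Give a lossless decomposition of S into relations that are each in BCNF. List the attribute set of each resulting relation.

Candidate keys of the original relation: {A, B}, {A, C}, {C, D}.
{A, B, C, D}: {C} determines {B, C} here but is not a superkey — split on C → B, giving {B, C} and {A, C, D}.
{B, C} is in BCNF.
{A, C, D} is in BCNF.

{A, C, D}; {B, C}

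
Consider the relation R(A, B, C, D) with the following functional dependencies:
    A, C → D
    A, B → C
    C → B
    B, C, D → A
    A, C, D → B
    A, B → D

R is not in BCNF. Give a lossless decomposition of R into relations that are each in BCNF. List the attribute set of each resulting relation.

{A, C, D}; {B, C}

Candidate keys of the original relation: {A, B}, {A, C}, {C, D}.
Within {A, B, C, D}: {C}⁺ ∩ {A, B, C, D} = {B, C}, not the whole set, so C → B violates BCNF; decompose into {B, C} and {A, C, D}.
{B, C}: every determinant is a superkey — BCNF.
{A, C, D}: every determinant is a superkey — BCNF.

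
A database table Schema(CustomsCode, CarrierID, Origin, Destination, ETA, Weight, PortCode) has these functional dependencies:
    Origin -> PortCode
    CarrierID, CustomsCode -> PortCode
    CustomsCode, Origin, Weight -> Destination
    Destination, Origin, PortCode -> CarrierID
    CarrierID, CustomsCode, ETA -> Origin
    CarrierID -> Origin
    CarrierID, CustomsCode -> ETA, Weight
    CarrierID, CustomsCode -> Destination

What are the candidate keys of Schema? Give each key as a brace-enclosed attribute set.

{CarrierID, CustomsCode}, {CustomsCode, Destination, Origin}, {CustomsCode, Origin, Weight}

{CustomsCode} never appears on the right of any FD, so every key must include it.
{CarrierID, CustomsCode}⁺ = {CarrierID, CustomsCode, Destination, ETA, Origin, PortCode, Weight} — all of the relation — so {CarrierID, CustomsCode} is a candidate key.
{CustomsCode, Destination, Origin}⁺ = {CarrierID, CustomsCode, Destination, ETA, Origin, PortCode, Weight} — all of the relation — so {CustomsCode, Destination, Origin} is a candidate key.
{CustomsCode, Origin, Weight}⁺ = {CarrierID, CustomsCode, Destination, ETA, Origin, PortCode, Weight} — all of the relation — so {CustomsCode, Origin, Weight} is a candidate key.
Any other superkey properly contains one of these, so there are no further candidate keys.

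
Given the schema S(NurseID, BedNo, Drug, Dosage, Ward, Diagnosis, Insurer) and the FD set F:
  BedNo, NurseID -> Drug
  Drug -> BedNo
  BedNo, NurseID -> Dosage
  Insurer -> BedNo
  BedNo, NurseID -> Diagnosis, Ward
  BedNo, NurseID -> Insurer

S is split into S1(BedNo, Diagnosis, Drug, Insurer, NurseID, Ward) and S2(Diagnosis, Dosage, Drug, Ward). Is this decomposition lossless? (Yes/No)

No

The shared attributes are {Diagnosis, Drug, Ward} and {Diagnosis, Drug, Ward}⁺ = {BedNo, Diagnosis, Drug, Ward}.
The closure covers neither S1 nor S2 entirely; the join is not lossless.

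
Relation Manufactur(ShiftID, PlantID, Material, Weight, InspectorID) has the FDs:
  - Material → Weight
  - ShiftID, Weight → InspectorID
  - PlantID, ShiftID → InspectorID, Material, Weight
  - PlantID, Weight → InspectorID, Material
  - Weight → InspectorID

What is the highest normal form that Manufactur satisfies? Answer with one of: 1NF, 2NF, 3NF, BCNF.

2NF

Candidate key: {PlantID, ShiftID}. Prime attributes: {PlantID, ShiftID}.
Material → Weight breaks BCNF: {Material}⁺ = {InspectorID, Material, Weight}, so {Material} is not a superkey.
Material → Weight has non-prime {Weight} on the right and a non-superkey on the left, so 3NF fails.
No non-prime attribute depends on a proper subset of any candidate key, so 2NF holds.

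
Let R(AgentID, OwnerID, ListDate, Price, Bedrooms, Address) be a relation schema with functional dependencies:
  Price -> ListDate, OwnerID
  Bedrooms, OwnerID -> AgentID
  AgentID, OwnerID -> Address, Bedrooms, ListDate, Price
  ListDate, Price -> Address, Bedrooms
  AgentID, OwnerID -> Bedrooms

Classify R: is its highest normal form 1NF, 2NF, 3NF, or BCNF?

BCNF

Candidate keys: {AgentID, OwnerID}, {Bedrooms, OwnerID}, {Price}. Prime attributes: {AgentID, Bedrooms, OwnerID, Price}.
Every FD has a superkey on the left, so the relation is in BCNF.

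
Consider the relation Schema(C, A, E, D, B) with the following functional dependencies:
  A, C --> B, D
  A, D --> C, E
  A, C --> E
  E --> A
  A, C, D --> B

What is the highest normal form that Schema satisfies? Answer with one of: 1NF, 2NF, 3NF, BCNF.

3NF

Candidate keys: {A, C}, {A, D}, {C, E}, {D, E}. Prime attributes: {A, C, D, E}.
E --> A breaks BCNF: {E}⁺ = {A, E}, so {E} is not a superkey.
But every attribute on its right side ({A}) is prime, and the same holds for every other non-superkey FD, so 3NF still holds.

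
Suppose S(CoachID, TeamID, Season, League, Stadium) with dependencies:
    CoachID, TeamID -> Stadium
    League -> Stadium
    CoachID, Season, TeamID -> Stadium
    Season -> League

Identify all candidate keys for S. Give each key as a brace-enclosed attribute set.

{CoachID, Season, TeamID}

No FD produces {CoachID, Season, TeamID}, so they must be in every candidate key.
Closure of {CoachID, Season, TeamID} is {CoachID, League, Season, Stadium, TeamID}, the whole schema; {CoachID, Season, TeamID} is a candidate key.
No smaller or unrelated set reaches every attribute, so there are no other keys.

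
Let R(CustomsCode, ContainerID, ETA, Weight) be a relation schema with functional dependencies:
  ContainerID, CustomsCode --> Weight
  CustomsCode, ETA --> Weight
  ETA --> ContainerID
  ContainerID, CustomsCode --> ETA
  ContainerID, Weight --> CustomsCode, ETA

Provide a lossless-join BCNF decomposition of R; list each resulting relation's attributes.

Candidate keys of the original relation: {ContainerID, CustomsCode}, {ContainerID, Weight}, {CustomsCode, ETA}, {ETA, Weight}.
In {ContainerID, CustomsCode, ETA, Weight}, {ETA} is not a superkey ({ETA}⁺ restricted to this set is {ContainerID, ETA}), so split on ETA --> ContainerID into {ContainerID, ETA} and {CustomsCode, ETA, Weight}.
{ContainerID, ETA}: every determinant is a superkey — BCNF.
{CustomsCode, ETA, Weight}: every determinant is a superkey — BCNF.

{ContainerID, ETA}; {CustomsCode, ETA, Weight}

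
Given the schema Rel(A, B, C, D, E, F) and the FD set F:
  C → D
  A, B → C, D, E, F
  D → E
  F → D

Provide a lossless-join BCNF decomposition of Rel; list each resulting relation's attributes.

Candidate key of the original relation: {A, B}.
{A, B, C, D, E, F}: {C} determines {C, D, E} here but is not a superkey — split on C → D, E, giving {C, D, E} and {A, B, C, F}.
{C, D, E}: {D} determines {D, E} here but is not a superkey — split on D → E, giving {D, E} and {C, D}.
{D, E} is in BCNF.
{C, D} is in BCNF.
{A, B, C, F} is in BCNF.

{A, B, C, F}; {C, D}; {D, E}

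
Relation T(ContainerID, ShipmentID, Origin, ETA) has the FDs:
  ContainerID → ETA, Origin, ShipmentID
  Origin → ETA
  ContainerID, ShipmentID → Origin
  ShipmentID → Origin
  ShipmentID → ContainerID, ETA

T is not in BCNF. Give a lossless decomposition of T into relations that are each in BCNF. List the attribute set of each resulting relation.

Candidate keys of the original relation: {ContainerID}, {ShipmentID}.
Within {ContainerID, ETA, Origin, ShipmentID}: {Origin}⁺ ∩ {ContainerID, ETA, Origin, ShipmentID} = {ETA, Origin}, not the whole set, so Origin → ETA violates BCNF; decompose into {ETA, Origin} and {ContainerID, Origin, ShipmentID}.
{ETA, Origin} is in BCNF.
{ContainerID, Origin, ShipmentID} is in BCNF.

{ContainerID, Origin, ShipmentID}; {ETA, Origin}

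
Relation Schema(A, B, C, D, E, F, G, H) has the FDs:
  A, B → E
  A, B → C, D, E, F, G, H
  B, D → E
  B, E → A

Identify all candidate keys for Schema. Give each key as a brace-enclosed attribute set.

Attributes never on any right-hand side: {B} — every candidate key must contain it.
{A, B}⁺ = {A, B, C, D, E, F, G, H} — all of the relation — so {A, B} is a candidate key.
{B, D}⁺ = {A, B, C, D, E, F, G, H} — all of the relation — so {B, D} is a candidate key.
{B, E}⁺ = {A, B, C, D, E, F, G, H} — all of the relation — so {B, E} is a candidate key.
Any other superkey properly contains one of these, so there are no further candidate keys.

{A, B}, {B, D}, {B, E}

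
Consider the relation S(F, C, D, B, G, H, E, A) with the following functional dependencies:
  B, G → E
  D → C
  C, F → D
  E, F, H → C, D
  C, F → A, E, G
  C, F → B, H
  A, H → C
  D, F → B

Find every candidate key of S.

Attributes never on any right-hand side: {F} — every candidate key must contain it.
{C, F}⁺ = {A, B, C, D, E, F, G, H} — all of the relation — so {C, F} is a candidate key.
{D, F}⁺ = {A, B, C, D, E, F, G, H} — all of the relation — so {D, F} is a candidate key.
{A, F, H}⁺ = {A, B, C, D, E, F, G, H} — all of the relation — so {A, F, H} is a candidate key.
{E, F, H}⁺ = {A, B, C, D, E, F, G, H} — all of the relation — so {E, F, H} is a candidate key.
{B, F, G, H}⁺ = {A, B, C, D, E, F, G, H} — all of the relation — so {B, F, G, H} is a candidate key.
No proper subset of any of these is a key, and no other minimal superkey exists.

{A, F, H}, {B, F, G, H}, {C, F}, {D, F}, {E, F, H}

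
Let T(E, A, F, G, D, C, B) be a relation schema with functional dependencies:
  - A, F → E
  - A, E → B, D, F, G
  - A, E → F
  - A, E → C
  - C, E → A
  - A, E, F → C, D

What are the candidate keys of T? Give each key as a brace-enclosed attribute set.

{A, E}, {A, F}, {C, E}

{A, E} is a candidate key since {A, E}⁺ = {A, B, C, D, E, F, G} covers every attribute.
{A, F} is a candidate key since {A, F}⁺ = {A, B, C, D, E, F, G} covers every attribute.
{C, E} is a candidate key since {C, E}⁺ = {A, B, C, D, E, F, G} covers every attribute.
No proper subset of any of these is a key, and no other minimal superkey exists.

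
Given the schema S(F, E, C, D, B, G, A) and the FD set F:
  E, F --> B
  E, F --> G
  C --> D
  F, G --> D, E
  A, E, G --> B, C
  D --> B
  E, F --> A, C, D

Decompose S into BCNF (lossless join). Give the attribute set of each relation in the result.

{A, C, E, G}; {A, E, F, G}; {B, D}; {C, D}

Candidate keys of the original relation: {E, F}, {F, G}.
In {A, B, C, D, E, F, G}, {C} is not a superkey ({C}⁺ restricted to this set is {B, C, D}), so split on C --> B, D into {B, C, D} and {A, C, E, F, G}.
In {B, C, D}, {D} is not a superkey ({D}⁺ restricted to this set is {B, D}), so split on D --> B into {B, D} and {C, D}.
{B, D} has no BCNF violation.
{C, D} has no BCNF violation.
In {A, C, E, F, G}, {A, E, G} is not a superkey ({A, E, G}⁺ restricted to this set is {A, C, E, G}), so split on A, E, G --> C into {A, C, E, G} and {A, E, F, G}.
{A, C, E, G} has no BCNF violation.
{A, E, F, G} has no BCNF violation.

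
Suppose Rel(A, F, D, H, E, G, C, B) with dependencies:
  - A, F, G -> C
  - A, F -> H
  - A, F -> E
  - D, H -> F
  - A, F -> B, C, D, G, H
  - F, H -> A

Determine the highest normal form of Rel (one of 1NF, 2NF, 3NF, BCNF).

BCNF

Candidate keys: {A, F}, {D, H}, {F, H}. Prime attributes: {A, D, F, H}.
Each dependency's left side is a superkey — BCNF holds.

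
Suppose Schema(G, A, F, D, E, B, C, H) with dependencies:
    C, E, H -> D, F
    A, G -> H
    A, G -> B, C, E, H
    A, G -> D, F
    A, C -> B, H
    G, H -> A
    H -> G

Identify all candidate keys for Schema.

Closure of {H} is {A, B, C, D, E, F, G, H}, the whole schema; {H} is a candidate key.
Closure of {A, C} is {A, B, C, D, E, F, G, H}, the whole schema; {A, C} is a candidate key.
Closure of {A, G} is {A, B, C, D, E, F, G, H}, the whole schema; {A, G} is a candidate key.
These are minimal and exhaustive — every other superkey contains one of them.

{A, C}, {A, G}, {H}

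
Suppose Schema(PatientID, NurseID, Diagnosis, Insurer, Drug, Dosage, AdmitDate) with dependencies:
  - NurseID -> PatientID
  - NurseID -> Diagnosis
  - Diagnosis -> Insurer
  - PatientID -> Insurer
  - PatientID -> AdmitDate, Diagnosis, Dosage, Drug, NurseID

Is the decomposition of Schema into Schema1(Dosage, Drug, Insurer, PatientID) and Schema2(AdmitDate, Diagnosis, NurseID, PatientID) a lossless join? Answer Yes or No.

Schema1 ∩ Schema2 = {PatientID}; its closure under F is {AdmitDate, Diagnosis, Dosage, Drug, Insurer, NurseID, PatientID}.
Since Schema1 ⊆ {AdmitDate, Diagnosis, Dosage, Drug, Insurer, NurseID, PatientID}, the intersection is a superkey of Schema1; the decomposition is lossless.

Yes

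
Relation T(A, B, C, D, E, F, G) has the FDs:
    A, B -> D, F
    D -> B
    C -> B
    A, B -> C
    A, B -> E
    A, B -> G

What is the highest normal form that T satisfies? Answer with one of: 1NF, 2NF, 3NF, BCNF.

Candidate keys: {A, B}, {A, C}, {A, D}. Prime attributes: {A, B, C, D}.
For D -> B we have {D}⁺ = {B, D}; {D} is not a superkey, so BCNF fails.
Its right-hand attributes {B} are all prime, as are those of every other non-superkey FD — the relation is in 3NF.

3NF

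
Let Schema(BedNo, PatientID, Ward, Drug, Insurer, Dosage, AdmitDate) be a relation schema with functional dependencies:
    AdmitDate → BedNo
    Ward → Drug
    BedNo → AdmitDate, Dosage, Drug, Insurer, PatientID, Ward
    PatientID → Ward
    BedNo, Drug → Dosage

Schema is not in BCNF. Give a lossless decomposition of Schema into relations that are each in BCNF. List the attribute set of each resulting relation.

{AdmitDate, BedNo, Dosage, Insurer, PatientID}; {Drug, Ward}; {PatientID, Ward}

Candidate keys of the original relation: {AdmitDate}, {BedNo}.
Within {AdmitDate, BedNo, Dosage, Drug, Insurer, PatientID, Ward}: {Ward}⁺ ∩ {AdmitDate, BedNo, Dosage, Drug, Insurer, PatientID, Ward} = {Drug, Ward}, not the whole set, so Ward → Drug violates BCNF; decompose into {Drug, Ward} and {AdmitDate, BedNo, Dosage, Insurer, PatientID, Ward}.
{Drug, Ward} is in BCNF.
Within {AdmitDate, BedNo, Dosage, Insurer, PatientID, Ward}: {PatientID}⁺ ∩ {AdmitDate, BedNo, Dosage, Insurer, PatientID, Ward} = {PatientID, Ward}, not the whole set, so PatientID → Ward violates BCNF; decompose into {PatientID, Ward} and {AdmitDate, BedNo, Dosage, Insurer, PatientID}.
{PatientID, Ward} is in BCNF.
{AdmitDate, BedNo, Dosage, Insurer, PatientID} is in BCNF.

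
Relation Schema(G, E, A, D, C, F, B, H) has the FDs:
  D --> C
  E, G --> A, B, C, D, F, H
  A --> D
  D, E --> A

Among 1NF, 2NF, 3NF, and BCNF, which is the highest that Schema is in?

Candidate key: {E, G}. Prime attributes: {E, G}.
D --> C breaks BCNF: {D}⁺ = {C, D}, so {D} is not a superkey.
D --> C has non-prime {C} on the right and a non-superkey on the left, so 3NF fails.
No non-prime attribute depends on a proper subset of any candidate key, so 2NF holds.

2NF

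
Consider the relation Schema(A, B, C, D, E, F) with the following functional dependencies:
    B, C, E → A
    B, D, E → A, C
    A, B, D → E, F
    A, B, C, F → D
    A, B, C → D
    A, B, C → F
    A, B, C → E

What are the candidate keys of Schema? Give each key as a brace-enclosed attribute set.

{A, B, C}, {A, B, D}, {B, C, E}, {B, D, E}

No FD produces {B}, so it must be in every candidate key.
Closure of {A, B, C} is {A, B, C, D, E, F}, the whole schema; {A, B, C} is a candidate key.
Closure of {A, B, D} is {A, B, C, D, E, F}, the whole schema; {A, B, D} is a candidate key.
Closure of {B, C, E} is {A, B, C, D, E, F}, the whole schema; {B, C, E} is a candidate key.
Closure of {B, D, E} is {A, B, C, D, E, F}, the whole schema; {B, D, E} is a candidate key.
Any other superkey properly contains one of these, so there are no further candidate keys.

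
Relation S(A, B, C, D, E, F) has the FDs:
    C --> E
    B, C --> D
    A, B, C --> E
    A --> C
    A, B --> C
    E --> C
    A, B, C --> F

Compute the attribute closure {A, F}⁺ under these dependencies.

{A, C, E, F}

Start with {A, F}.
A --> C applies; add {C} → now {A, C, F}.
C --> E applies; add {E} → now {A, C, E, F}.
No further FD applies.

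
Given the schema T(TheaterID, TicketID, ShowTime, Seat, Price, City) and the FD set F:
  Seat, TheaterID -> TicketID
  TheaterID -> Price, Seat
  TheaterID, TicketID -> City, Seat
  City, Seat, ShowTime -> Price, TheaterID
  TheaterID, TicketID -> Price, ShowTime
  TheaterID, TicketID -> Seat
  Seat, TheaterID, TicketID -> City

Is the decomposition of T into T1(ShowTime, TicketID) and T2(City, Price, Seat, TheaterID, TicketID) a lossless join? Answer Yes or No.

The shared attributes are {TicketID} and {TicketID}⁺ = {TicketID}.
Neither T1 nor T2 is contained in that closure, so the decomposition is lossy.

No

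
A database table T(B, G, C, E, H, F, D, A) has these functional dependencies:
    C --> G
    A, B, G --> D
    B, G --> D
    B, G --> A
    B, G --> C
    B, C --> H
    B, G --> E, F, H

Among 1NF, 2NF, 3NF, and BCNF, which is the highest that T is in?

Candidate keys: {B, C}, {B, G}. Prime attributes: {B, C, G}.
C --> G breaks BCNF: {C}⁺ = {C, G}, so {C} is not a superkey.
But every attribute on its right side ({G}) is prime, and the same holds for every other non-superkey FD, so 3NF still holds.

3NF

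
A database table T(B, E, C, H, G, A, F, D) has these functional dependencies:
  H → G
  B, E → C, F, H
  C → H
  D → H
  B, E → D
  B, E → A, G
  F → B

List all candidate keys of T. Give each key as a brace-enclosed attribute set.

No FD produces {E}, so it must be in every candidate key.
Closure of {B, E} is {A, B, C, D, E, F, G, H}, the whole schema; {B, E} is a candidate key.
Closure of {E, F} is {A, B, C, D, E, F, G, H}, the whole schema; {E, F} is a candidate key.
No proper subset of any of these is a key, and no other minimal superkey exists.

{B, E}, {E, F}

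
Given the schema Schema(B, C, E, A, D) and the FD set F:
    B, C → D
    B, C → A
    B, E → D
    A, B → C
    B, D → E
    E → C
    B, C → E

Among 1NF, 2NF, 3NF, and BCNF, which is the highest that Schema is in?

Candidate keys: {A, B}, {B, C}, {B, D}, {B, E}. Prime attributes: {A, B, C, D, E}.
E → C: {E}⁺ = {C, E}, which is not all of the attributes, so the left side is not a superkey — BCNF is violated.
Its right-hand attributes {C} are all prime, as are those of every other non-superkey FD — the relation is in 3NF.

3NF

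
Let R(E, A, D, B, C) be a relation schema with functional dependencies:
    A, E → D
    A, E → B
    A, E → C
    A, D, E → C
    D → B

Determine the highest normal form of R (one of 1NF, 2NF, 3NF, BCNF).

Candidate key: {A, E}. Prime attributes: {A, E}.
For D → B we have {D}⁺ = {B, D}; {D} is not a superkey, so BCNF fails.
D → B determines the non-prime attribute {B} from a non-superkey — 3NF is violated.
No proper subset of a key has a non-prime attribute in its closure, so there is no partial dependency; 2NF holds.

2NF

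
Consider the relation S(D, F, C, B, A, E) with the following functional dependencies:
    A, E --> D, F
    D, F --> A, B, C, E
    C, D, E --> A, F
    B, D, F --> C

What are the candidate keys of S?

{A, E}⁺ = {A, B, C, D, E, F} — all of the relation — so {A, E} is a candidate key.
{D, F}⁺ = {A, B, C, D, E, F} — all of the relation — so {D, F} is a candidate key.
{C, D, E}⁺ = {A, B, C, D, E, F} — all of the relation — so {C, D, E} is a candidate key.
Any other superkey properly contains one of these, so there are no further candidate keys.

{A, E}, {C, D, E}, {D, F}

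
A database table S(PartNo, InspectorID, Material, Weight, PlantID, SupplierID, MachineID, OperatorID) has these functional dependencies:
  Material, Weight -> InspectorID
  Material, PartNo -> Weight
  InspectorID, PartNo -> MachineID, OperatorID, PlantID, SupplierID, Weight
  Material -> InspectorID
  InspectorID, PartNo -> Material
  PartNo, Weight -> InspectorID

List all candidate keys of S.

Attributes never on any right-hand side: {PartNo} — every candidate key must contain it.
{InspectorID, PartNo} is a candidate key since {InspectorID, PartNo}⁺ = {InspectorID, MachineID, Material, OperatorID, PartNo, PlantID, SupplierID, Weight} covers every attribute.
{Material, PartNo} is a candidate key since {Material, PartNo}⁺ = {InspectorID, MachineID, Material, OperatorID, PartNo, PlantID, SupplierID, Weight} covers every attribute.
{PartNo, Weight} is a candidate key since {PartNo, Weight}⁺ = {InspectorID, MachineID, Material, OperatorID, PartNo, PlantID, SupplierID, Weight} covers every attribute.
Any other superkey properly contains one of these, so there are no further candidate keys.

{InspectorID, PartNo}, {Material, PartNo}, {PartNo, Weight}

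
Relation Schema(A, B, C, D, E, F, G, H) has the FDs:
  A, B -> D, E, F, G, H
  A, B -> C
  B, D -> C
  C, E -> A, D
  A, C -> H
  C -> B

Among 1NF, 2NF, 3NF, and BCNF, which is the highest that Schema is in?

Candidate keys: {A, B}, {A, C}, {B, D, E}, {C, E}. Prime attributes: {A, B, C, D, E}.
B, D -> C breaks BCNF: {B, D}⁺ = {B, C, D}, so {B, D} is not a superkey.
But every attribute on its right side ({C}) is prime, and the same holds for every other non-superkey FD, so 3NF still holds.

3NF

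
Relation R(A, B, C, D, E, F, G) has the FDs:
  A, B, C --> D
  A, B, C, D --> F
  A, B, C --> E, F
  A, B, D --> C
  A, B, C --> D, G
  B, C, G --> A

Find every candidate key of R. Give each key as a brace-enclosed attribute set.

{A, B, C}, {A, B, D}, {B, C, G}

{B} never appears on the right of any FD, so every key must include it.
{A, B, C}⁺ = {A, B, C, D, E, F, G}, which is every attribute, so {A, B, C} is a candidate key.
{A, B, D}⁺ = {A, B, C, D, E, F, G}, which is every attribute, so {A, B, D} is a candidate key.
{B, C, G}⁺ = {A, B, C, D, E, F, G}, which is every attribute, so {B, C, G} is a candidate key.
No proper subset of any of these is a key, and no other minimal superkey exists.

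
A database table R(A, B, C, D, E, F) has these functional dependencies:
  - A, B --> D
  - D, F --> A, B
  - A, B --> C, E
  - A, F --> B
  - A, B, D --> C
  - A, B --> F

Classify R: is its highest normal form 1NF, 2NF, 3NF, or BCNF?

Candidate keys: {A, B}, {A, F}, {D, F}. Prime attributes: {A, B, D, F}.
The left-hand side of every FD is a superkey, so BCNF is satisfied.

BCNF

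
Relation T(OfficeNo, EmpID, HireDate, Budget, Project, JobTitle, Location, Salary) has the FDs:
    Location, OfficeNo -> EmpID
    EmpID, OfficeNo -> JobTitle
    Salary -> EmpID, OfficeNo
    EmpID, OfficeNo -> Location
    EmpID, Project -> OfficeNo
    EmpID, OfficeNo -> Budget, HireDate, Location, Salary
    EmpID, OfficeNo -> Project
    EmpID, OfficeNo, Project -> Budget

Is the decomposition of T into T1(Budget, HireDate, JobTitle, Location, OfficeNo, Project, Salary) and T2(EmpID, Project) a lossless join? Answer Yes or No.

No

Common attributes: {Project}; their closure is {Project}.
T1 ⊄ {Project} and T2 ⊄ {Project}, so the split is lossy.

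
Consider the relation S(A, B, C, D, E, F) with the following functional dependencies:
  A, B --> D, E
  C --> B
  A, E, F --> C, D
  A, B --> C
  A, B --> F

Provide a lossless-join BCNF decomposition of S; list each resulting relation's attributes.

Candidate keys of the original relation: {A, B}, {A, C}, {A, E, F}.
{A, B, C, D, E, F}: {C} determines {B, C} here but is not a superkey — split on C --> B, giving {B, C} and {A, C, D, E, F}.
{B, C} is in BCNF.
{A, C, D, E, F} is in BCNF.

{A, C, D, E, F}; {B, C}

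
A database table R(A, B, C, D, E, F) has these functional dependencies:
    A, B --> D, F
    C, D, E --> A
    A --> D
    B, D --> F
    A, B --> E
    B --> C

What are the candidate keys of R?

{A, B}, {B, D, E}

{B} never appears on the right of any FD, so every key must include it.
{A, B}⁺ = {A, B, C, D, E, F} — all of the relation — so {A, B} is a candidate key.
{B, D, E}⁺ = {A, B, C, D, E, F} — all of the relation — so {B, D, E} is a candidate key.
These are minimal and exhaustive — every other superkey contains one of them.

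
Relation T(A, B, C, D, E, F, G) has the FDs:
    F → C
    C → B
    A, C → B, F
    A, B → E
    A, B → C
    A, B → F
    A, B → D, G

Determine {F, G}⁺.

Start with {F, G}.
F → C applies; add {C} → now {C, F, G}.
C → B applies; add {B} → now {B, C, F, G}.
No further FD applies.

{B, C, F, G}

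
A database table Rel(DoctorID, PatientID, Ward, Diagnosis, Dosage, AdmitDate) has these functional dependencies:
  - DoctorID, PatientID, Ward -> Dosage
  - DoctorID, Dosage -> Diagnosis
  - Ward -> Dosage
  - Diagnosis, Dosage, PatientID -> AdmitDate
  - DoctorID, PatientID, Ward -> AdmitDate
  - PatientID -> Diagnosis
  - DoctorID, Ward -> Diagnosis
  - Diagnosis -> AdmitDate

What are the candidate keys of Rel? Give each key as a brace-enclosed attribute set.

No FD produces {DoctorID, PatientID, Ward}, so they must be in every candidate key.
{DoctorID, PatientID, Ward}⁺ = {AdmitDate, Diagnosis, DoctorID, Dosage, PatientID, Ward} — all of the relation — so {DoctorID, PatientID, Ward} is a candidate key.
No other minimal set has full closure, so this is the only candidate key.

{DoctorID, PatientID, Ward}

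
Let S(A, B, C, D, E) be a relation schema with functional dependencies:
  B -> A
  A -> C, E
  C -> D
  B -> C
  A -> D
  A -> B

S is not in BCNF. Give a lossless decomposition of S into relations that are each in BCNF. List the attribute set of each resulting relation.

{A, B, C, E}; {C, D}

Candidate keys of the original relation: {A}, {B}.
Within {A, B, C, D, E}: {C}⁺ ∩ {A, B, C, D, E} = {C, D}, not the whole set, so C -> D violates BCNF; decompose into {C, D} and {A, B, C, E}.
{C, D} has no BCNF violation.
{A, B, C, E} has no BCNF violation.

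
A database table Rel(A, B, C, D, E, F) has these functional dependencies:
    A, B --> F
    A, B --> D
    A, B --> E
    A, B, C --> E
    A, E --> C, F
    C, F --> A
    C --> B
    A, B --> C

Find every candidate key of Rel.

{A, B}, {A, C}, {A, E}, {C, F}

{A, B} is a candidate key since {A, B}⁺ = {A, B, C, D, E, F} covers every attribute.
{A, C} is a candidate key since {A, C}⁺ = {A, B, C, D, E, F} covers every attribute.
{A, E} is a candidate key since {A, E}⁺ = {A, B, C, D, E, F} covers every attribute.
{C, F} is a candidate key since {C, F}⁺ = {A, B, C, D, E, F} covers every attribute.
Any other superkey properly contains one of these, so there are no further candidate keys.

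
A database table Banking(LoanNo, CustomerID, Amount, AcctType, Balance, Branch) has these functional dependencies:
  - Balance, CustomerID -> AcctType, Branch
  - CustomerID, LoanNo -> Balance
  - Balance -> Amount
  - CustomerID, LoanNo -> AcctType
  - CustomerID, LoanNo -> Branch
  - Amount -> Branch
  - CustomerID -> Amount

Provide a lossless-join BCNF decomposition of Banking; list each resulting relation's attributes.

Candidate key of the original relation: {CustomerID, LoanNo}.
In {AcctType, Amount, Balance, Branch, CustomerID, LoanNo}, {Balance, CustomerID} is not a superkey ({Balance, CustomerID}⁺ restricted to this set is {AcctType, Amount, Balance, Branch, CustomerID}), so split on Balance, CustomerID -> AcctType, Amount, Branch into {AcctType, Amount, Balance, Branch, CustomerID} and {Balance, CustomerID, LoanNo}.
In {AcctType, Amount, Balance, Branch, CustomerID}, {Balance} is not a superkey ({Balance}⁺ restricted to this set is {Amount, Balance, Branch}), so split on Balance -> Amount, Branch into {Amount, Balance, Branch} and {AcctType, Balance, CustomerID}.
In {Amount, Balance, Branch}, {Amount} is not a superkey ({Amount}⁺ restricted to this set is {Amount, Branch}), so split on Amount -> Branch into {Amount, Branch} and {Amount, Balance}.
{Amount, Branch} is in BCNF.
{Amount, Balance} is in BCNF.
{AcctType, Balance, CustomerID} is in BCNF.
{Balance, CustomerID, LoanNo} is in BCNF.

{AcctType, Balance, CustomerID}; {Amount, Balance}; {Amount, Branch}; {Balance, CustomerID, LoanNo}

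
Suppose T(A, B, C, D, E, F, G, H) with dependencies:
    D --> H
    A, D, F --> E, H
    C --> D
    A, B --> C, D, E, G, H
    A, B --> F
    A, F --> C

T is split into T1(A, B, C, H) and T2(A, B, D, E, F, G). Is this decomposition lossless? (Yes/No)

Yes

Common attributes: {A, B}; their closure is {A, B, C, D, E, F, G, H}.
T1 is contained in that closure, so T1 ∩ T2 --> T1 holds and the join is lossless.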